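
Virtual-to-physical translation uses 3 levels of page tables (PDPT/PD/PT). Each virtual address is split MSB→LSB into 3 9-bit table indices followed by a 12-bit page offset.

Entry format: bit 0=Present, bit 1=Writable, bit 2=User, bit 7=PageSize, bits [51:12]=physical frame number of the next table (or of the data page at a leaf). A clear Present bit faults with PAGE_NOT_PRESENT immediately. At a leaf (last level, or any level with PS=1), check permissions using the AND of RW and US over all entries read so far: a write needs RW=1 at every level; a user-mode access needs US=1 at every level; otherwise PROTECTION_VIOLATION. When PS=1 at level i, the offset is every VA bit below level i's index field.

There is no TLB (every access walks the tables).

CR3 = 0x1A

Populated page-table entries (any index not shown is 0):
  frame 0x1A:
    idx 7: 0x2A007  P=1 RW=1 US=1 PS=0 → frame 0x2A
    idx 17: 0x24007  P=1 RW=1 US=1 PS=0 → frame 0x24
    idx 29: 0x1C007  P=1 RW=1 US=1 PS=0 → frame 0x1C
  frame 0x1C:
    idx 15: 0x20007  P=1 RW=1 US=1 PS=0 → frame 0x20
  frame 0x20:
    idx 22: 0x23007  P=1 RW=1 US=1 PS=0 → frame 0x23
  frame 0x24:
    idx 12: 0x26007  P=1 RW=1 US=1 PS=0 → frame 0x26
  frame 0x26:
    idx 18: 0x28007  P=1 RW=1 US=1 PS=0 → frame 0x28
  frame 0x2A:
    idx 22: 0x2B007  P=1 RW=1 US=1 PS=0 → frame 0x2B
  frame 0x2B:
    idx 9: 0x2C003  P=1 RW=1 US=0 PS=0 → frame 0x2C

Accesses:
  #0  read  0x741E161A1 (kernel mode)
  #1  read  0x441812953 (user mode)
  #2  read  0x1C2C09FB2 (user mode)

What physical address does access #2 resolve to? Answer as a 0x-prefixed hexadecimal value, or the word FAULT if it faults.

Trace:
#0 VA=0x741E161A1 (r,kernel):
  [0] read 0x1A idx=29: raw=0x1C007 flags P=1 W=1 U=1 S=0
  [1] read 0x1C idx=15: raw=0x20007 flags P=1 W=1 U=1 S=0
  [2] read 0x20 idx=22: raw=0x23007 flags P=1 W=1 U=1 S=0
  → PA=0x231A1  (3 entries read)
#1 VA=0x441812953 (r,user):
  [0] read 0x1A idx=17: raw=0x24007 flags P=1 W=1 U=1 S=0
  [1] read 0x24 idx=12: raw=0x26007 flags P=1 W=1 U=1 S=0
  [2] read 0x26 idx=18: raw=0x28007 flags P=1 W=1 U=1 S=0
  → PA=0x28953  (3 entries read)
#2 VA=0x1C2C09FB2 (r,user):
  [0] read 0x1A idx=7: raw=0x2A007 flags P=1 W=1 U=1 S=0
  [1] read 0x2A idx=22: raw=0x2B007 flags P=1 W=1 U=1 S=0
  [2] read 0x2B idx=9: raw=0x2C003 flags P=1 W=1 U=0 S=0
  → PROTECTION_VIOLATION  (3 entries read)

Access #2 PA: FAULT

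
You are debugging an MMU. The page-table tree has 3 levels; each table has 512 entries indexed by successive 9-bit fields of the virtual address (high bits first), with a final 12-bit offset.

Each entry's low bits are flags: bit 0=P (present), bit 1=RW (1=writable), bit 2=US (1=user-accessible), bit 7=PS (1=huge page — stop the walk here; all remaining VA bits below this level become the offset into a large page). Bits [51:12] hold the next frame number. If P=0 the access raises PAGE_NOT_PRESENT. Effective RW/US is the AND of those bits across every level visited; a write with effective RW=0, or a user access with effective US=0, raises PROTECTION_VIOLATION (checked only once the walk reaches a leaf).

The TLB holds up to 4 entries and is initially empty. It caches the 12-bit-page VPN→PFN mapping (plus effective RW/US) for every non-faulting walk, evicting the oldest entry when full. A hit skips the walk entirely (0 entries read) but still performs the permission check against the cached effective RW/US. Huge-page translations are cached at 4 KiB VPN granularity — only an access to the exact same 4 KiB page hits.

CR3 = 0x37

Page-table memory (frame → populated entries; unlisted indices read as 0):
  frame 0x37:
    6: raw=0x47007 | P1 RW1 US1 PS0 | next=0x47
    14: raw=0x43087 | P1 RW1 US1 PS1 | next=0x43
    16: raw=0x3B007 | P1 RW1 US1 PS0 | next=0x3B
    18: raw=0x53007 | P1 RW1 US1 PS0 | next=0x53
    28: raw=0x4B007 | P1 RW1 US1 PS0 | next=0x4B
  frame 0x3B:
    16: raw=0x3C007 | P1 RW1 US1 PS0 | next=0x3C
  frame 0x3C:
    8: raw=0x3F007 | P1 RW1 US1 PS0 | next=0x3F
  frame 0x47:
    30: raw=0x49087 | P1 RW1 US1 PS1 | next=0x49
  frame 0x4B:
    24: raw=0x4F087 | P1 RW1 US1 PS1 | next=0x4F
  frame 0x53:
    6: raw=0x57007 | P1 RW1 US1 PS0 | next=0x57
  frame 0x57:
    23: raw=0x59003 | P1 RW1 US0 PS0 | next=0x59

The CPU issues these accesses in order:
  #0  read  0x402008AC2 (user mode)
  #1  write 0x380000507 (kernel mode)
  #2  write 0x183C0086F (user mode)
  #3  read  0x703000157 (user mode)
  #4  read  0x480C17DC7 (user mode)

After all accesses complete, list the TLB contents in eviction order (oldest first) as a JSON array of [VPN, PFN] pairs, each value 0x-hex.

Per-access translation:
#0 VA=0x402008AC2 (r,user):
  lvl0: tbl 0x37, slot 16 ⇒ 0x3B007 (P1/RW1/US1/PS0)
  lvl1: tbl 0x3B, slot 16 ⇒ 0x3C007 (P1/RW1/US1/PS0)
  lvl2: tbl 0x3C, slot 8 ⇒ 0x3F007 (P1/RW1/US1/PS0)
  → PA=0x3FAC2  (3 entries read)
#1 VA=0x380000507 (w,kernel):
  lvl0: tbl 0x37, slot 14 ⇒ 0x43087 (P1/RW1/US1/PS1)
  → PA=0x43507 (huge @L0)  (1 entries read)
#2 VA=0x183C0086F (w,user):
  lvl0: tbl 0x37, slot 6 ⇒ 0x47007 (P1/RW1/US1/PS0)
  lvl1: tbl 0x47, slot 30 ⇒ 0x49087 (P1/RW1/US1/PS1)
  → PA=0x4986F (huge @L1)  (2 entries read)
#3 VA=0x703000157 (r,user):
  lvl0: tbl 0x37, slot 28 ⇒ 0x4B007 (P1/RW1/US1/PS0)
  lvl1: tbl 0x4B, slot 24 ⇒ 0x4F087 (P1/RW1/US1/PS1)
  → PA=0x4F157 (huge @L1)  (2 entries read)
#4 VA=0x480C17DC7 (r,user):
  lvl0: tbl 0x37, slot 18 ⇒ 0x53007 (P1/RW1/US1/PS0)
  lvl1: tbl 0x53, slot 6 ⇒ 0x57007 (P1/RW1/US1/PS0)
  lvl2: tbl 0x57, slot 23 ⇒ 0x59003 (P1/RW1/US0/PS0)
  ✗ PROTECTION_VIOLATION  [3 reads]

TLB: [["0x402008", "0x3F"], ["0x380000", "0x43"], ["0x183C00", "0x49"], ["0x703000", "0x4F"]]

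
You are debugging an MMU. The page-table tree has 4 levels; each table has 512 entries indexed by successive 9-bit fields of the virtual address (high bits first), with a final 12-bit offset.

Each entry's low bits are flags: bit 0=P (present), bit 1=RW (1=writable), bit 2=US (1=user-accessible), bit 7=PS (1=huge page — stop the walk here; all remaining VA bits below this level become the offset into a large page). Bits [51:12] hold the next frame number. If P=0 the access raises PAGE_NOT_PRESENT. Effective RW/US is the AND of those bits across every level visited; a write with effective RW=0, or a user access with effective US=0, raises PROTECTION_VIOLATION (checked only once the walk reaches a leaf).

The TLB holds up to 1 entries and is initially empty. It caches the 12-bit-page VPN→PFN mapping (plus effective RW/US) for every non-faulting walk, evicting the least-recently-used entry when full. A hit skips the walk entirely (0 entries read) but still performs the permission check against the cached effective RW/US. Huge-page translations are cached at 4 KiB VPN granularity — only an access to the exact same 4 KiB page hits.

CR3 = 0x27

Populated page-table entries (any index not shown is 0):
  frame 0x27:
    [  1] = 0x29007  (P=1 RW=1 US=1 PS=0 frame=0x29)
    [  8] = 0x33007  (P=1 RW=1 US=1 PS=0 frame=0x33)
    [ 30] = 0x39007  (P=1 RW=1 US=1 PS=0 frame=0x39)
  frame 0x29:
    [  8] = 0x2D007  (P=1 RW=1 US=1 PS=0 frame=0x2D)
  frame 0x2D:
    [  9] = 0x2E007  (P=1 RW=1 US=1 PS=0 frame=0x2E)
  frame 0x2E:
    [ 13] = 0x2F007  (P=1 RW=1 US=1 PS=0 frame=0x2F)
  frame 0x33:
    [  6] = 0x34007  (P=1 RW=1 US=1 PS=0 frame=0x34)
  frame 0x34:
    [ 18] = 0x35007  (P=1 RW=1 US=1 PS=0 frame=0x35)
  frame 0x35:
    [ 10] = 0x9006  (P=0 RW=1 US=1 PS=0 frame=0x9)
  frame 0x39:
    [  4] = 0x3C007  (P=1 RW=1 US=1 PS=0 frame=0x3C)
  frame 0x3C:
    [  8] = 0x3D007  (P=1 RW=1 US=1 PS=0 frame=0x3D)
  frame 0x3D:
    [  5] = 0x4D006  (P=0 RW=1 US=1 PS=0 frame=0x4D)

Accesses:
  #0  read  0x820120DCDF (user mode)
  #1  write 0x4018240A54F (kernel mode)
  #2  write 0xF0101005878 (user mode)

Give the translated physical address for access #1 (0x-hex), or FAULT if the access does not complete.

Per-access translation:
#0 VA=0x820120DCDF (r,user):
  L0 @0x27[1] → 0x29007  P=1,RW=1,US=1,PS=0
  L1 @0x29[8] → 0x2D007  P=1,RW=1,US=1,PS=0
  L2 @0x2D[9] → 0x2E007  P=1,RW=1,US=1,PS=0
  L3 @0x2E[13] → 0x2F007  P=1,RW=1,US=1,PS=0
  ⇒ phys 0x2FCDF  [4 reads]
#1 VA=0x4018240A54F (w,kernel):
  L0 @0x27[8] → 0x33007  P=1,RW=1,US=1,PS=0
  L1 @0x33[6] → 0x34007  P=1,RW=1,US=1,PS=0
  L2 @0x34[18] → 0x35007  P=1,RW=1,US=1,PS=0
  L3 @0x35[10] → 0x9006  P=0,RW=1,US=1,PS=0
  → PAGE_NOT_PRESENT  (4 entries read)
#2 VA=0xF0101005878 (w,user):
  L0 @0x27[30] → 0x39007  P=1,RW=1,US=1,PS=0
  L1 @0x39[4] → 0x3C007  P=1,RW=1,US=1,PS=0
  L2 @0x3C[8] → 0x3D007  P=1,RW=1,US=1,PS=0
  L3 @0x3D[5] → 0x4D006  P=0,RW=1,US=1,PS=0
  → PAGE_NOT_PRESENT  (4 entries read)

Access #1 PA: FAULT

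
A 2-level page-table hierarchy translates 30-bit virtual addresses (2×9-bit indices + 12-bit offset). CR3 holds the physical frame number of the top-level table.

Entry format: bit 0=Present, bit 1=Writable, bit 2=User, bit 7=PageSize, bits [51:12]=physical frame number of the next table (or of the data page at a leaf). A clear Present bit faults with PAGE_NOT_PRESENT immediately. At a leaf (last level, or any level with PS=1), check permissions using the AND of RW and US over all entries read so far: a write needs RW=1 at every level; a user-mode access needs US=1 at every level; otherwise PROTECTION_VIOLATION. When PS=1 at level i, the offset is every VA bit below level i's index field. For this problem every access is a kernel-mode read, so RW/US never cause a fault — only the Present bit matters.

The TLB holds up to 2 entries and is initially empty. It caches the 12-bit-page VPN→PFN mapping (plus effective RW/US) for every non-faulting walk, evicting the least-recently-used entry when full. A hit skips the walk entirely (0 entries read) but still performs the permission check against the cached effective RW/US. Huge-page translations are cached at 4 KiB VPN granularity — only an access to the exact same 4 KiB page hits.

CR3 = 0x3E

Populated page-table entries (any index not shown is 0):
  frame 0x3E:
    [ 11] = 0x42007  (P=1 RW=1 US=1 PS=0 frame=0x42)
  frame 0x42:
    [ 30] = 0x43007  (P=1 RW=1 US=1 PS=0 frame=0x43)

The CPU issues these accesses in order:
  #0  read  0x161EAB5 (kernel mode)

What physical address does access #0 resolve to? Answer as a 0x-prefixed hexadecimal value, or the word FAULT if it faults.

Per-access translation:
#0 VA=0x161EAB5 (r,kernel):
  [0] read 0x3E idx=11: raw=0x42007 flags P=1 W=1 U=1 S=0
  [1] read 0x42 idx=30: raw=0x43007 flags P=1 W=1 U=1 S=0
  ⇒ phys 0x43AB5  [2 reads]

Access #0 PA: 0x43AB5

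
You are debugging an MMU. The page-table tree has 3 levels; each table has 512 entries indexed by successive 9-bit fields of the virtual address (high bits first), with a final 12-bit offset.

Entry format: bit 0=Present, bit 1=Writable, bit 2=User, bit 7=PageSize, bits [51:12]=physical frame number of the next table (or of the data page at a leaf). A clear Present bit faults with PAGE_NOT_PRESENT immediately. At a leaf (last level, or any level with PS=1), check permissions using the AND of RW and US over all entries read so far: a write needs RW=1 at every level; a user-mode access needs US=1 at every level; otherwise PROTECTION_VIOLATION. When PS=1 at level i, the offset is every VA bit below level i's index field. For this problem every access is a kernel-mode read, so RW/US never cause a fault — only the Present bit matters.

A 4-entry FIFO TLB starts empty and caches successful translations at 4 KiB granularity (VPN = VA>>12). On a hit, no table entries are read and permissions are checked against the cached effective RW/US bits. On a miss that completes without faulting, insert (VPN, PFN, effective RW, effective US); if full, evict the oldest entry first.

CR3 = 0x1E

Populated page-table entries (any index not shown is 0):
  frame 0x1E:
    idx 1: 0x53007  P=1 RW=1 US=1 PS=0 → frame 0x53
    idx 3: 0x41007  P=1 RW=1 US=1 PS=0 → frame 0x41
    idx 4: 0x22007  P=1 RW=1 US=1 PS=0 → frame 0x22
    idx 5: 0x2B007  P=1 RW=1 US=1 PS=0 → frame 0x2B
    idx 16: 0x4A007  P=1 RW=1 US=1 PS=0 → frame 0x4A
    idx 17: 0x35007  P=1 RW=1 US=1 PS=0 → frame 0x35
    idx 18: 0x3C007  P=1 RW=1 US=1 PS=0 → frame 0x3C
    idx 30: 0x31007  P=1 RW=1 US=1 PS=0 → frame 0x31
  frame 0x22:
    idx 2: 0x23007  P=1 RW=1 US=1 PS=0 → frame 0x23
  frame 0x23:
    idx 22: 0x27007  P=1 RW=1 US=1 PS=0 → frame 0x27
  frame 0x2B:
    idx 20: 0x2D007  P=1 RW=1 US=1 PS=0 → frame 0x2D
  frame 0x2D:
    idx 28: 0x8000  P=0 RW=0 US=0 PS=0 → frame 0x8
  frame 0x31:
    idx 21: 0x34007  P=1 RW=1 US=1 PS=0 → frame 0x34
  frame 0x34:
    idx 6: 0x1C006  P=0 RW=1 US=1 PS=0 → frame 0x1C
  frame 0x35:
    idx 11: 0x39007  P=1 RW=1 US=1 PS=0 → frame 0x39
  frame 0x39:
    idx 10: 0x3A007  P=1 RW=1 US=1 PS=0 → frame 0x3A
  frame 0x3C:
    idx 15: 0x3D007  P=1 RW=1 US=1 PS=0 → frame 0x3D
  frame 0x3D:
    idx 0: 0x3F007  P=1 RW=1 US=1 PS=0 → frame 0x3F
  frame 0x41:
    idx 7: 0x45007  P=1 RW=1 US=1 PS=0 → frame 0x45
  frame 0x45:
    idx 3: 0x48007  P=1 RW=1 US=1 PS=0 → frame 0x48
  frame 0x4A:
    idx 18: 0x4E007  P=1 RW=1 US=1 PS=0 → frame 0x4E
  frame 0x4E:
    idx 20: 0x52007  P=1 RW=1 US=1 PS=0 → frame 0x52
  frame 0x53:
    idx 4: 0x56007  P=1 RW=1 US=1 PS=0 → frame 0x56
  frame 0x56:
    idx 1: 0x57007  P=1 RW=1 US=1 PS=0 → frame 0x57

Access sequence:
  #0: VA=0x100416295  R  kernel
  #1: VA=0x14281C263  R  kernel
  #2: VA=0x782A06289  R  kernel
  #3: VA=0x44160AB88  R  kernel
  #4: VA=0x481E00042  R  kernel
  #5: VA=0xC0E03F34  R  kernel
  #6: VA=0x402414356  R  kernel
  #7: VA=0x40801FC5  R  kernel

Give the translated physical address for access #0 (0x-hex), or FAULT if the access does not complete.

Trace:
#0 VA=0x100416295 (r,kernel):
  L0: frame=0x1E idx=4 entry=0x22007 [P=1 RW=1 US=1 PS=0]
  L1: frame=0x22 idx=2 entry=0x23007 [P=1 RW=1 US=1 PS=0]
  L2: frame=0x23 idx=22 entry=0x27007 [P=1 RW=1 US=1 PS=0]
  ⇒ phys 0x27295  [3 reads]
#1 VA=0x14281C263 (r,kernel):
  L0: frame=0x1E idx=5 entry=0x2B007 [P=1 RW=1 US=1 PS=0]
  L1: frame=0x2B idx=20 entry=0x2D007 [P=1 RW=1 US=1 PS=0]
  L2: frame=0x2D idx=28 entry=0x8000 [P=0 RW=0 US=0 PS=0]
  → PAGE_NOT_PRESENT  (3 entries read)
#2 VA=0x782A06289 (r,kernel):
  L0: frame=0x1E idx=30 entry=0x31007 [P=1 RW=1 US=1 PS=0]
  L1: frame=0x31 idx=21 entry=0x34007 [P=1 RW=1 US=1 PS=0]
  L2: frame=0x34 idx=6 entry=0x1C006 [P=0 RW=1 US=1 PS=0]
  → PAGE_NOT_PRESENT  (3 entries read)
#3 VA=0x44160AB88 (r,kernel):
  L0: frame=0x1E idx=17 entry=0x35007 [P=1 RW=1 US=1 PS=0]
  L1: frame=0x35 idx=11 entry=0x39007 [P=1 RW=1 US=1 PS=0]
  L2: frame=0x39 idx=10 entry=0x3A007 [P=1 RW=1 US=1 PS=0]
  ⇒ phys 0x3AB88  [3 reads]
#4 VA=0x481E00042 (r,kernel):
  L0: frame=0x1E idx=18 entry=0x3C007 [P=1 RW=1 US=1 PS=0]
  L1: frame=0x3C idx=15 entry=0x3D007 [P=1 RW=1 US=1 PS=0]
  L2: frame=0x3D idx=0 entry=0x3F007 [P=1 RW=1 US=1 PS=0]
  ⇒ phys 0x3F042  [3 reads]
#5 VA=0xC0E03F34 (r,kernel):
  L0: frame=0x1E idx=3 entry=0x41007 [P=1 RW=1 US=1 PS=0]
  L1: frame=0x41 idx=7 entry=0x45007 [P=1 RW=1 US=1 PS=0]
  L2: frame=0x45 idx=3 entry=0x48007 [P=1 RW=1 US=1 PS=0]
  ⇒ phys 0x48F34  [3 reads]
#6 VA=0x402414356 (r,kernel):
  L0: frame=0x1E idx=16 entry=0x4A007 [P=1 RW=1 US=1 PS=0]
  L1: frame=0x4A idx=18 entry=0x4E007 [P=1 RW=1 US=1 PS=0]
  L2: frame=0x4E idx=20 entry=0x52007 [P=1 RW=1 US=1 PS=0]
  ⇒ phys 0x52356  [3 reads]
#7 VA=0x40801FC5 (r,kernel):
  L0: frame=0x1E idx=1 entry=0x53007 [P=1 RW=1 US=1 PS=0]
  L1: frame=0x53 idx=4 entry=0x56007 [P=1 RW=1 US=1 PS=0]
  L2: frame=0x56 idx=1 entry=0x57007 [P=1 RW=1 US=1 PS=0]
  ⇒ phys 0x57FC5  [3 reads]

Access #0 PA: 0x27295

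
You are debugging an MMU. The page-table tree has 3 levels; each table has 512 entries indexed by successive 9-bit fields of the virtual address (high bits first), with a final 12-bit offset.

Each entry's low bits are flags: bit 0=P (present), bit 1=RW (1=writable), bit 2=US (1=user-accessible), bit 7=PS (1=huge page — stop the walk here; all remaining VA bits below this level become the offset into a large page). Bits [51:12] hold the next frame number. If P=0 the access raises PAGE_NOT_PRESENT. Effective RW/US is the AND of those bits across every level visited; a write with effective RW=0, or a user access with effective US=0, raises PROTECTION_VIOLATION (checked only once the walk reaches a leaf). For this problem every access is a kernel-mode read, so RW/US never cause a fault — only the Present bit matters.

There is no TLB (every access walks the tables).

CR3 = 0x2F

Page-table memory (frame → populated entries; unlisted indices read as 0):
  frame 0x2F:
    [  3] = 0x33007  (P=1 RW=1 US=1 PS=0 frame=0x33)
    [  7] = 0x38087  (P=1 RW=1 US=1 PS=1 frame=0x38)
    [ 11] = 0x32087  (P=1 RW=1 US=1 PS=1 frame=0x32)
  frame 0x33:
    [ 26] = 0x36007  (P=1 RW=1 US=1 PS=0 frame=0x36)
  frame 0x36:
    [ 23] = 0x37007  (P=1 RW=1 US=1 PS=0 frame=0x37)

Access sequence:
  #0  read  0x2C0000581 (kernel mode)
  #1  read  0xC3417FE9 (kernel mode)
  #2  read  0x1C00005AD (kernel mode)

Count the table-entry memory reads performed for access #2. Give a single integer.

Per-access translation:
#0 VA=0x2C0000581 (r,kernel):
  lvl0: tbl 0x2F, slot 11 ⇒ 0x32087 (P1/RW1/US1/PS1)
  → PA=0x32581 (huge @L0)  (1 entries read)
#1 VA=0xC3417FE9 (r,kernel):
  lvl0: tbl 0x2F, slot 3 ⇒ 0x33007 (P1/RW1/US1/PS0)
  lvl1: tbl 0x33, slot 26 ⇒ 0x36007 (P1/RW1/US1/PS0)
  lvl2: tbl 0x36, slot 23 ⇒ 0x37007 (P1/RW1/US1/PS0)
  → PA=0x37FE9  (3 entries read)
#2 VA=0x1C00005AD (r,kernel):
  lvl0: tbl 0x2F, slot 7 ⇒ 0x38087 (P1/RW1/US1/PS1)
  → PA=0x385AD (huge @L0)  (1 entries read)

Entries read for #2: 1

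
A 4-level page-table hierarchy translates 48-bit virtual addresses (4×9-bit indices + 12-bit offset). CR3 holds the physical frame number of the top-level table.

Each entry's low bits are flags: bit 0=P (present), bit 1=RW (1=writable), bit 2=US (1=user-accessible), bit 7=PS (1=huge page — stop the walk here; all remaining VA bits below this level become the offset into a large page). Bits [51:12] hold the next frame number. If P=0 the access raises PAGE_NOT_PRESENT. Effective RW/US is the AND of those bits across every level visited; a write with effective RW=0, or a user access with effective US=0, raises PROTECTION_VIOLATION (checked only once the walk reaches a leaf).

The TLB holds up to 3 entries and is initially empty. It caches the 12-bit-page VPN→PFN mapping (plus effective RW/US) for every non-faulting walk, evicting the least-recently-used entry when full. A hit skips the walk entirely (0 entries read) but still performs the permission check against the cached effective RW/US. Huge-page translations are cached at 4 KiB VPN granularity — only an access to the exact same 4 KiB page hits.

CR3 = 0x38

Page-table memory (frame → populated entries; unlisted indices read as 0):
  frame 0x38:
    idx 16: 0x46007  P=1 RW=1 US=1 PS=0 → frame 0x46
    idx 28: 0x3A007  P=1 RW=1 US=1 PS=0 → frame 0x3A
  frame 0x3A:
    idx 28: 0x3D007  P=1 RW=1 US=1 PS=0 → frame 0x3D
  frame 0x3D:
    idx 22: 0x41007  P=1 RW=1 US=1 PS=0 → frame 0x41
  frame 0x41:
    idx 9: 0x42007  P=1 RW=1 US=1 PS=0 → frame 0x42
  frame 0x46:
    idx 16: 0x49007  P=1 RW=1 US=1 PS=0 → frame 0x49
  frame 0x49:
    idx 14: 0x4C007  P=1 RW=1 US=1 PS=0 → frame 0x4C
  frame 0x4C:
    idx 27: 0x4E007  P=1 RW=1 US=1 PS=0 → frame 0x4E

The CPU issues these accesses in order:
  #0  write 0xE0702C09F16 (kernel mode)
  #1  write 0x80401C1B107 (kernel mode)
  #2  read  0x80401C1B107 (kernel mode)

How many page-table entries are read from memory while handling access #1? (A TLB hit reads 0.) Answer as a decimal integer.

Walk each access:
#0 VA=0xE0702C09F16 (w,kernel):
  L0: frame=0x38 idx=28 entry=0x3A007 [P=1 RW=1 US=1 PS=0]
  L1: frame=0x3A idx=28 entry=0x3D007 [P=1 RW=1 US=1 PS=0]
  L2: frame=0x3D idx=22 entry=0x41007 [P=1 RW=1 US=1 PS=0]
  L3: frame=0x41 idx=9 entry=0x42007 [P=1 RW=1 US=1 PS=0]
  → PA=0x42F16  (4 entries read)
#1 VA=0x80401C1B107 (w,kernel):
  L0: frame=0x38 idx=16 entry=0x46007 [P=1 RW=1 US=1 PS=0]
  L1: frame=0x46 idx=16 entry=0x49007 [P=1 RW=1 US=1 PS=0]
  L2: frame=0x49 idx=14 entry=0x4C007 [P=1 RW=1 US=1 PS=0]
  L3: frame=0x4C idx=27 entry=0x4E007 [P=1 RW=1 US=1 PS=0]
  → PA=0x4E107  (4 entries read)
#2 VA=0x80401C1B107 (r,kernel):
  TLB hit vpn=0x80401C1B → PA=0x4E107

Entries read for #1: 4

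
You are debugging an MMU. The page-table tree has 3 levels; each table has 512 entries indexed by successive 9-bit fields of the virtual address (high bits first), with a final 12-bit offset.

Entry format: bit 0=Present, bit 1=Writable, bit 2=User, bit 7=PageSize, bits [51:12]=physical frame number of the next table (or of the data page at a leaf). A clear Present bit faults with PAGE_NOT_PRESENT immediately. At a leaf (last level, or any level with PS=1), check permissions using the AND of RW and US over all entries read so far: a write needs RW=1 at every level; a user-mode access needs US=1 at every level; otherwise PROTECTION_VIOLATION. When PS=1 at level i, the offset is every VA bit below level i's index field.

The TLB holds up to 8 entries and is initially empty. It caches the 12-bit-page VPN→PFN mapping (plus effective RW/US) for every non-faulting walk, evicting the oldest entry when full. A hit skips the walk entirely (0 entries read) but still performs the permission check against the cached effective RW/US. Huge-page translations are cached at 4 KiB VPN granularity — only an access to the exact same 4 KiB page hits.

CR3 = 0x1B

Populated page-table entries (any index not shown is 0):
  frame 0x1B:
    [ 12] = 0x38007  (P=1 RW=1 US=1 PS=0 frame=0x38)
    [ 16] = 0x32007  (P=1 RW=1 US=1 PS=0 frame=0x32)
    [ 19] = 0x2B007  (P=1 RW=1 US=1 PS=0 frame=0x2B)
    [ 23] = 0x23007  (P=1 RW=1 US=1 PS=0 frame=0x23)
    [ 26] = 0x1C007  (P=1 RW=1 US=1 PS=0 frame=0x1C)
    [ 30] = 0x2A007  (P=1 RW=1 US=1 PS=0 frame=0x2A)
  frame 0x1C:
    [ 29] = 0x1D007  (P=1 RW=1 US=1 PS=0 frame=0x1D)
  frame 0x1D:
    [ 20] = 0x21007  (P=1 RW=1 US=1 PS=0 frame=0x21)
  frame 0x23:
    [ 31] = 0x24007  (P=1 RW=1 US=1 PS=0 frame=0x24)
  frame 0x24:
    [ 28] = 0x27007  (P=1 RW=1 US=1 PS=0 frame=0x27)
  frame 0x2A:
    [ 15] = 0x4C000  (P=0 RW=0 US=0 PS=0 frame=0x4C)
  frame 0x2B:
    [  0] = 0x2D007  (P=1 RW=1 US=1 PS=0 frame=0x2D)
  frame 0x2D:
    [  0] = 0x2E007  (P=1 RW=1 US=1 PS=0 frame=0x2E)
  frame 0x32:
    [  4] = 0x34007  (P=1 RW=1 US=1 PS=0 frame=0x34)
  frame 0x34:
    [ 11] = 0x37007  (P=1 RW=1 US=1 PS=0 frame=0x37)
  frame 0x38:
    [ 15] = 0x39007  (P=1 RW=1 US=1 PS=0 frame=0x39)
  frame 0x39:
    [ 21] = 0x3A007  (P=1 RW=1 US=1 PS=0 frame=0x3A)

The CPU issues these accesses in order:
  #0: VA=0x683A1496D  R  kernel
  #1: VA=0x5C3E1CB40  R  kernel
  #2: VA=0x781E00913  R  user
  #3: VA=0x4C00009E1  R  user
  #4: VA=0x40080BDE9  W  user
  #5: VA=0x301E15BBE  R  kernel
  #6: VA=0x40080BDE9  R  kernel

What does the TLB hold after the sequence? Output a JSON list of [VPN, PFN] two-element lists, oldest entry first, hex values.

Walk each access:
#0 VA=0x683A1496D (r,kernel):
  lvl0: tbl 0x1B, slot 26 ⇒ 0x1C007 (P1/RW1/US1/PS0)
  lvl1: tbl 0x1C, slot 29 ⇒ 0x1D007 (P1/RW1/US1/PS0)
  lvl2: tbl 0x1D, slot 20 ⇒ 0x21007 (P1/RW1/US1/PS0)
  → PA=0x2196D  (3 entries read)
#1 VA=0x5C3E1CB40 (r,kernel):
  lvl0: tbl 0x1B, slot 23 ⇒ 0x23007 (P1/RW1/US1/PS0)
  lvl1: tbl 0x23, slot 31 ⇒ 0x24007 (P1/RW1/US1/PS0)
  lvl2: tbl 0x24, slot 28 ⇒ 0x27007 (P1/RW1/US1/PS0)
  → PA=0x27B40  (3 entries read)
#2 VA=0x781E00913 (r,user):
  lvl0: tbl 0x1B, slot 30 ⇒ 0x2A007 (P1/RW1/US1/PS0)
  lvl1: tbl 0x2A, slot 15 ⇒ 0x4C000 (P0/RW0/US0/PS0)
  ⇒ fault: PAGE_NOT_PRESENT  — 2 lookups
#3 VA=0x4C00009E1 (r,user):
  lvl0: tbl 0x1B, slot 19 ⇒ 0x2B007 (P1/RW1/US1/PS0)
  lvl1: tbl 0x2B, slot 0 ⇒ 0x2D007 (P1/RW1/US1/PS0)
  lvl2: tbl 0x2D, slot 0 ⇒ 0x2E007 (P1/RW1/US1/PS0)
  → PA=0x2E9E1  (3 entries read)
#4 VA=0x40080BDE9 (w,user):
  lvl0: tbl 0x1B, slot 16 ⇒ 0x32007 (P1/RW1/US1/PS0)
  lvl1: tbl 0x32, slot 4 ⇒ 0x34007 (P1/RW1/US1/PS0)
  lvl2: tbl 0x34, slot 11 ⇒ 0x37007 (P1/RW1/US1/PS0)
  → PA=0x37DE9  (3 entries read)
#5 VA=0x301E15BBE (r,kernel):
  lvl0: tbl 0x1B, slot 12 ⇒ 0x38007 (P1/RW1/US1/PS0)
  lvl1: tbl 0x38, slot 15 ⇒ 0x39007 (P1/RW1/US1/PS0)
  lvl2: tbl 0x39, slot 21 ⇒ 0x3A007 (P1/RW1/US1/PS0)
  → PA=0x3ABBE  (3 entries read)
#6 VA=0x40080BDE9 (r,kernel):
  TLB hit vpn=0x40080B → PA=0x37DE9

TLB: [["0x683A14", "0x21"], ["0x5C3E1C", "0x27"], ["0x4C0000", "0x2E"], ["0x40080B", "0x37"], ["0x301E15", "0x3A"]]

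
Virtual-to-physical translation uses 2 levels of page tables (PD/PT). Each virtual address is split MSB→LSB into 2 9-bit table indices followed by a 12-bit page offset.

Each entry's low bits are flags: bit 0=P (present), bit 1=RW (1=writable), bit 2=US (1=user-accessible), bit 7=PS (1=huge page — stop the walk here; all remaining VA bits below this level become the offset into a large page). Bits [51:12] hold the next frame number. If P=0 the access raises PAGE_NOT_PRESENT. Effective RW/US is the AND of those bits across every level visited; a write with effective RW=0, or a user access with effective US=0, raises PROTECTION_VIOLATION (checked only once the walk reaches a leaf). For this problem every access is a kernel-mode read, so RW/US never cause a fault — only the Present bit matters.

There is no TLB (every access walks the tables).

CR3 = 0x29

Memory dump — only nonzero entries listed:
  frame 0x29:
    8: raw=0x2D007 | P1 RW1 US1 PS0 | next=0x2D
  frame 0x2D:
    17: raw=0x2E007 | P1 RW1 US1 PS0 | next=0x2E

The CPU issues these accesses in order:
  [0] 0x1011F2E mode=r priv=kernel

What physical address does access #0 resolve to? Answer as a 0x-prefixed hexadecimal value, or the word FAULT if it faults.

Walk each access:
#0 VA=0x1011F2E (r,kernel):
  L0: frame=0x29 idx=8 entry=0x2D007 [P=1 RW=1 US=1 PS=0]
  L1: frame=0x2D idx=17 entry=0x2E007 [P=1 RW=1 US=1 PS=0]
  → PA=0x2EF2E  (2 entries read)

Access #0 PA: 0x2EF2E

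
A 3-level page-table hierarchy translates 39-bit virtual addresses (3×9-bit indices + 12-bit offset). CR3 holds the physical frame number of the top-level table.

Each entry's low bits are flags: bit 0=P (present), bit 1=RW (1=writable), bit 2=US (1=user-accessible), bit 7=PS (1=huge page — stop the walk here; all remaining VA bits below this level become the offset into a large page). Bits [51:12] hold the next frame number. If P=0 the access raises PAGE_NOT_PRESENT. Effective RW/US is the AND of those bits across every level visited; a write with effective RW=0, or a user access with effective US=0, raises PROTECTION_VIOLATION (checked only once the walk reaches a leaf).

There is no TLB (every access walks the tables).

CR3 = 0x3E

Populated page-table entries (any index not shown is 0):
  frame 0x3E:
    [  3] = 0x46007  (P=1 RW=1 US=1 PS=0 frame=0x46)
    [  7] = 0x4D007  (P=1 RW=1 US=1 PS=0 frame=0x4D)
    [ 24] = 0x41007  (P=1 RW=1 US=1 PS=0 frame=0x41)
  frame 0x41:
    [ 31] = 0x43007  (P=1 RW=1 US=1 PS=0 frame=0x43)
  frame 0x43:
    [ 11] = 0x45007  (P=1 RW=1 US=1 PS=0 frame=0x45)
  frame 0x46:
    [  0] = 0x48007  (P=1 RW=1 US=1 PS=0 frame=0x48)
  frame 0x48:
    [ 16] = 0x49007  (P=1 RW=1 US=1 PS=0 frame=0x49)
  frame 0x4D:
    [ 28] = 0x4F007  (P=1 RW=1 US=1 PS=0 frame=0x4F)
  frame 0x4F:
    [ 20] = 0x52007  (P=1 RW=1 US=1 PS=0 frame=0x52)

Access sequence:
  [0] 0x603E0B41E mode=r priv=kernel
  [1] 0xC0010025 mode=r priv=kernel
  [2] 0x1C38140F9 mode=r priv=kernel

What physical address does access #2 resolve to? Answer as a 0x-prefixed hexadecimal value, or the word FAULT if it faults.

Walk each access:
#0 VA=0x603E0B41E (r,kernel):
  L0: frame=0x3E idx=24 entry=0x41007 [P=1 RW=1 US=1 PS=0]
  L1: frame=0x41 idx=31 entry=0x43007 [P=1 RW=1 US=1 PS=0]
  L2: frame=0x43 idx=11 entry=0x45007 [P=1 RW=1 US=1 PS=0]
  ✓ 0x4541E  — 3 lookups
#1 VA=0xC0010025 (r,kernel):
  L0: frame=0x3E idx=3 entry=0x46007 [P=1 RW=1 US=1 PS=0]
  L1: frame=0x46 idx=0 entry=0x48007 [P=1 RW=1 US=1 PS=0]
  L2: frame=0x48 idx=16 entry=0x49007 [P=1 RW=1 US=1 PS=0]
  ✓ 0x49025  — 3 lookups
#2 VA=0x1C38140F9 (r,kernel):
  L0: frame=0x3E idx=7 entry=0x4D007 [P=1 RW=1 US=1 PS=0]
  L1: frame=0x4D idx=28 entry=0x4F007 [P=1 RW=1 US=1 PS=0]
  L2: frame=0x4F idx=20 entry=0x52007 [P=1 RW=1 US=1 PS=0]
  ✓ 0x520F9  — 3 lookups

Access #2 PA: 0x520F9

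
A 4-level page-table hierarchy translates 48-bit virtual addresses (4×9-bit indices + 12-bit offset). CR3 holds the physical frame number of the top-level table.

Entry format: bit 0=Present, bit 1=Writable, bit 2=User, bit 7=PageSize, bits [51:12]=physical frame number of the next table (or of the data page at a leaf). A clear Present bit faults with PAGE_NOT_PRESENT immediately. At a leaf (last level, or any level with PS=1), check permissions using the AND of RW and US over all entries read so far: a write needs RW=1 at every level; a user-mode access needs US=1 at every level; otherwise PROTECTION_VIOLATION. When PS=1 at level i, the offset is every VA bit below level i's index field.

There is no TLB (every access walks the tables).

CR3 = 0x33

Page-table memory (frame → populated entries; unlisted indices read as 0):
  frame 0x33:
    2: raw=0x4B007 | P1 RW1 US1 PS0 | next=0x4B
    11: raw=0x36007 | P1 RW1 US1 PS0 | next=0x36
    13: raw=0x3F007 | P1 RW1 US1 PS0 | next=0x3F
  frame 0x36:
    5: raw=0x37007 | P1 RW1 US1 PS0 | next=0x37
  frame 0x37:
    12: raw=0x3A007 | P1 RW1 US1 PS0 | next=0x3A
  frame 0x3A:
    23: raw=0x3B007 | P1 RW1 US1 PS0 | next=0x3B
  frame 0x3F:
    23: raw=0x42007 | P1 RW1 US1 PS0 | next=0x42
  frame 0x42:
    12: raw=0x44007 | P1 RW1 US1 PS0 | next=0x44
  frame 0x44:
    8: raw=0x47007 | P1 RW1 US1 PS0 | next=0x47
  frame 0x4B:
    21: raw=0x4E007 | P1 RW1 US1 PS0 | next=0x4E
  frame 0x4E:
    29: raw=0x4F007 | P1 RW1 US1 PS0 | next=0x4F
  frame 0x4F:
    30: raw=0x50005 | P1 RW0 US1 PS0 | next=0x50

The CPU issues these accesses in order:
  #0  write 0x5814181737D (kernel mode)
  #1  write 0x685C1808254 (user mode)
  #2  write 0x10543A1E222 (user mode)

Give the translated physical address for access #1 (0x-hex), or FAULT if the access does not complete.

Per-access translation:
#0 VA=0x5814181737D (w,kernel):
  L0: frame=0x33 idx=11 entry=0x36007 [P=1 RW=1 US=1 PS=0]
  L1: frame=0x36 idx=5 entry=0x37007 [P=1 RW=1 US=1 PS=0]
  L2: frame=0x37 idx=12 entry=0x3A007 [P=1 RW=1 US=1 PS=0]
  L3: frame=0x3A idx=23 entry=0x3B007 [P=1 RW=1 US=1 PS=0]
  → PA=0x3B37D  (4 entries read)
#1 VA=0x685C1808254 (w,user):
  L0: frame=0x33 idx=13 entry=0x3F007 [P=1 RW=1 US=1 PS=0]
  L1: frame=0x3F idx=23 entry=0x42007 [P=1 RW=1 US=1 PS=0]
  L2: frame=0x42 idx=12 entry=0x44007 [P=1 RW=1 US=1 PS=0]
  L3: frame=0x44 idx=8 entry=0x47007 [P=1 RW=1 US=1 PS=0]
  → PA=0x47254  (4 entries read)
#2 VA=0x10543A1E222 (w,user):
  L0: frame=0x33 idx=2 entry=0x4B007 [P=1 RW=1 US=1 PS=0]
  L1: frame=0x4B idx=21 entry=0x4E007 [P=1 RW=1 US=1 PS=0]
  L2: frame=0x4E idx=29 entry=0x4F007 [P=1 RW=1 US=1 PS=0]
  L3: frame=0x4F idx=30 entry=0x50005 [P=1 RW=0 US=1 PS=0]
  ✗ PROTECTION_VIOLATION  [4 reads]

Access #1 PA: 0x47254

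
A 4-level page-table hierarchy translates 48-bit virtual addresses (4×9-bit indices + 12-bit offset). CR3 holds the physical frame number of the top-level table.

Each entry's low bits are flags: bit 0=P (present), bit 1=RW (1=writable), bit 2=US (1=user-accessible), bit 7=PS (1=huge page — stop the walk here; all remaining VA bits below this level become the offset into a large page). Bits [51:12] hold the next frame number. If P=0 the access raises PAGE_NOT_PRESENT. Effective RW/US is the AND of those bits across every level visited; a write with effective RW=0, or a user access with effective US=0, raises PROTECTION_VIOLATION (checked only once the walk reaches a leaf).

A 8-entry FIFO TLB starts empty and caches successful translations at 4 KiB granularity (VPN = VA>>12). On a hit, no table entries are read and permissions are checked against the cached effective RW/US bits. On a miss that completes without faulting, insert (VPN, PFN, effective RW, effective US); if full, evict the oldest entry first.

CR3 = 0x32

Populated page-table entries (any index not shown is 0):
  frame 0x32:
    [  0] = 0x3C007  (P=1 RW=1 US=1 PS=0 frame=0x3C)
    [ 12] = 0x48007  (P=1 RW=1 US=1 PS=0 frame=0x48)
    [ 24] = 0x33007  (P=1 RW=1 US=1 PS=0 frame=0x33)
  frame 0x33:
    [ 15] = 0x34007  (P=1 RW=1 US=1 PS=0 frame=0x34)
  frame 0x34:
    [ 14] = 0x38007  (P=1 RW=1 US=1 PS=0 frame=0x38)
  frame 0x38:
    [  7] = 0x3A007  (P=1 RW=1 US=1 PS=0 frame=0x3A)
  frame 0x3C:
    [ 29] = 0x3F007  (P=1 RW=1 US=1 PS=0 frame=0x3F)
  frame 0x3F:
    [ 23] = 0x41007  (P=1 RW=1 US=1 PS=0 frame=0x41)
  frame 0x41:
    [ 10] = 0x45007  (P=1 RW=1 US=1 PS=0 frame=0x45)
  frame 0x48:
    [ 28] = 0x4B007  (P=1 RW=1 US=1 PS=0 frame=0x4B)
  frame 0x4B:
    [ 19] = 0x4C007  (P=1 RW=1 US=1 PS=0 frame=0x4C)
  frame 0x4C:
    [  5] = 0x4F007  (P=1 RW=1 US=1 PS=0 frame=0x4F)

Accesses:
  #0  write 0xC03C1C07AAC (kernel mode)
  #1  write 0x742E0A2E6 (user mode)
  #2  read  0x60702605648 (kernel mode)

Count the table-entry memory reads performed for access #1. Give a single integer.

Walk each access:
#0 VA=0xC03C1C07AAC (w,kernel):
  L0 @0x32[24] → 0x33007  P=1,RW=1,US=1,PS=0
  L1 @0x33[15] → 0x34007  P=1,RW=1,US=1,PS=0
  L2 @0x34[14] → 0x38007  P=1,RW=1,US=1,PS=0
  L3 @0x38[7] → 0x3A007  P=1,RW=1,US=1,PS=0
  → PA=0x3AAAC  (4 entries read)
#1 VA=0x742E0A2E6 (w,user):
  L0 @0x32[0] → 0x3C007  P=1,RW=1,US=1,PS=0
  L1 @0x3C[29] → 0x3F007  P=1,RW=1,US=1,PS=0
  L2 @0x3F[23] → 0x41007  P=1,RW=1,US=1,PS=0
  L3 @0x41[10] → 0x45007  P=1,RW=1,US=1,PS=0
  → PA=0x452E6  (4 entries read)
#2 VA=0x60702605648 (r,kernel):
  L0 @0x32[12] → 0x48007  P=1,RW=1,US=1,PS=0
  L1 @0x48[28] → 0x4B007  P=1,RW=1,US=1,PS=0
  L2 @0x4B[19] → 0x4C007  P=1,RW=1,US=1,PS=0
  L3 @0x4C[5] → 0x4F007  P=1,RW=1,US=1,PS=0
  → PA=0x4F648  (4 entries read)

Entries read for #1: 4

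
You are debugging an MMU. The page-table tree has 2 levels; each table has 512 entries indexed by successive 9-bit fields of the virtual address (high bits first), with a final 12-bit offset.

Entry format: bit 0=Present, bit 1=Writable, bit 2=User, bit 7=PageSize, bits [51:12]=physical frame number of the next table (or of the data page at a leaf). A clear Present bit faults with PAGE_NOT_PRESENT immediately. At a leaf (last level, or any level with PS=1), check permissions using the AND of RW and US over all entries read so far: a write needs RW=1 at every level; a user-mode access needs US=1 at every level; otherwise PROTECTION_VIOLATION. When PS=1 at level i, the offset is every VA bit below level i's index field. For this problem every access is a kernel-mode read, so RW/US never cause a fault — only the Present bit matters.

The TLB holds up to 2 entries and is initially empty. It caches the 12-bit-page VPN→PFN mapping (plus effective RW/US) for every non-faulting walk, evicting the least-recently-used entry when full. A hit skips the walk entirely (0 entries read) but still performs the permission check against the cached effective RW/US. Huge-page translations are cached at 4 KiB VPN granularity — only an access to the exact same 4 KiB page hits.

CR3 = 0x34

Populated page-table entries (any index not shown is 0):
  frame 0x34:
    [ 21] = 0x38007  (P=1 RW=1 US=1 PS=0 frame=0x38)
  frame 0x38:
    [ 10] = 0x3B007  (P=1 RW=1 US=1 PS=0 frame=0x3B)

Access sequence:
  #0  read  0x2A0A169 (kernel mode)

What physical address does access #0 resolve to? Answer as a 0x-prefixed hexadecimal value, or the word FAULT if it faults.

Walk each access:
#0 VA=0x2A0A169 (r,kernel):
  [0] read 0x34 idx=21: raw=0x38007 flags P=1 W=1 U=1 S=0
  [1] read 0x38 idx=10: raw=0x3B007 flags P=1 W=1 U=1 S=0
  → PA=0x3B169  (2 entries read)

Access #0 PA: 0x3B169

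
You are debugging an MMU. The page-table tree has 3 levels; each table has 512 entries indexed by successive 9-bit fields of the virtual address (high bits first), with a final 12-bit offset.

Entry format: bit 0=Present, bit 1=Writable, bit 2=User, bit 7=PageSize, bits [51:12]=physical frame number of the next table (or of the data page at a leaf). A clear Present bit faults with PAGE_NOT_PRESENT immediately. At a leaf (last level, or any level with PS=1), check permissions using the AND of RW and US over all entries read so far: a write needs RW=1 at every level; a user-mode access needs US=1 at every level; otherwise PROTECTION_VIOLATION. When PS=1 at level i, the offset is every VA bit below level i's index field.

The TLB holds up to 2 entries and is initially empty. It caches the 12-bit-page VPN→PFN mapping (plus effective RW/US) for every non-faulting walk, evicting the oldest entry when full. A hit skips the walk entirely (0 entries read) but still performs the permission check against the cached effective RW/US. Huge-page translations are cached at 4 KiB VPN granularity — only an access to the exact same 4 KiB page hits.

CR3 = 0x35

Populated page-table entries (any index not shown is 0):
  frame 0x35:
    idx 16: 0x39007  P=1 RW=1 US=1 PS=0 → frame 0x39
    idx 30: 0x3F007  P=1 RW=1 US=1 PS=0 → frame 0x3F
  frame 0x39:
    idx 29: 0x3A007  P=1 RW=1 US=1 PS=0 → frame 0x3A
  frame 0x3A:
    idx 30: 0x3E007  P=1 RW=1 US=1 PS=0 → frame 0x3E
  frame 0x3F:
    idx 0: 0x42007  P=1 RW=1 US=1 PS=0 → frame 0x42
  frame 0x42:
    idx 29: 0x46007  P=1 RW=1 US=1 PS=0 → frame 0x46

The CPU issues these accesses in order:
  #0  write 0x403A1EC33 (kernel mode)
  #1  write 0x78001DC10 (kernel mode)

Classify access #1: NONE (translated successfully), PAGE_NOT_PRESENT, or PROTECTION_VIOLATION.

Trace:
#0 VA=0x403A1EC33 (w,kernel):
  lvl0: tbl 0x35, slot 16 ⇒ 0x39007 (P1/RW1/US1/PS0)
  lvl1: tbl 0x39, slot 29 ⇒ 0x3A007 (P1/RW1/US1/PS0)
  lvl2: tbl 0x3A, slot 30 ⇒ 0x3E007 (P1/RW1/US1/PS0)
  ✓ 0x3EC33  — 3 lookups
#1 VA=0x78001DC10 (w,kernel):
  lvl0: tbl 0x35, slot 30 ⇒ 0x3F007 (P1/RW1/US1/PS0)
  lvl1: tbl 0x3F, slot 0 ⇒ 0x42007 (P1/RW1/US1/PS0)
  lvl2: tbl 0x42, slot 29 ⇒ 0x46007 (P1/RW1/US1/PS0)
  ✓ 0x46C10  — 3 lookups

Access #1 fault: NONE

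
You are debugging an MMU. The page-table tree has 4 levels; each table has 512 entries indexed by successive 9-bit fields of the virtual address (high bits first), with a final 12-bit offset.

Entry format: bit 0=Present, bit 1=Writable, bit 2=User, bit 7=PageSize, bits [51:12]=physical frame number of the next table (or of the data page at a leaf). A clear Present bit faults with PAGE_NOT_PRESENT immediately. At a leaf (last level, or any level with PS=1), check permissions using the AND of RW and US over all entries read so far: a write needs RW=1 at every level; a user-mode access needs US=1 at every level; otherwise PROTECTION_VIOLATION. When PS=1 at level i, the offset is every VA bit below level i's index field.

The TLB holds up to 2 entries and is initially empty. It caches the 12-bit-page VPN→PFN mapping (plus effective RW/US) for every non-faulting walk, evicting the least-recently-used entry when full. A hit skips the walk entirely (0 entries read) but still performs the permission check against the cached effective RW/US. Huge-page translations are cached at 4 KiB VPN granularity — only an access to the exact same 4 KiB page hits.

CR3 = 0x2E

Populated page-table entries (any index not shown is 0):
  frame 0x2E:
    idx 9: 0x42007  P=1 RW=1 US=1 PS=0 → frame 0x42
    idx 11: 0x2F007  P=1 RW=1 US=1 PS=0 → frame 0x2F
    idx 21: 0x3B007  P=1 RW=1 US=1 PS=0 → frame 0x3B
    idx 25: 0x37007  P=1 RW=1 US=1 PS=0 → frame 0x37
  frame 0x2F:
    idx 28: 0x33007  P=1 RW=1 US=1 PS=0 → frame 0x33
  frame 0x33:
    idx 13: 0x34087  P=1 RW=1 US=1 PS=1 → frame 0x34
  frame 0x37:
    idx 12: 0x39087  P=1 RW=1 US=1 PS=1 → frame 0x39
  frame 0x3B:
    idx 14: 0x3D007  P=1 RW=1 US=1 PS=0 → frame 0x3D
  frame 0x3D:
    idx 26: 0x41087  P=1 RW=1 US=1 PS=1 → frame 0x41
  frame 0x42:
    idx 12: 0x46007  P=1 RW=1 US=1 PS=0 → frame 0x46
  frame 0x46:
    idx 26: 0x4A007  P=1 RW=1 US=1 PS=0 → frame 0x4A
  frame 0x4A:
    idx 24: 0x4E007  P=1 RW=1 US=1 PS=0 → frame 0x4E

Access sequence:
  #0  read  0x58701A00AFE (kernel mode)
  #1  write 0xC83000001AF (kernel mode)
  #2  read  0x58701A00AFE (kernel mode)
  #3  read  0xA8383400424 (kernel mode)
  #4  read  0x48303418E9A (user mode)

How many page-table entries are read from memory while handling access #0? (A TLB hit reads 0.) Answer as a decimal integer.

Walk each access:
#0 VA=0x58701A00AFE (r,kernel):
  [0] read 0x2E idx=11: raw=0x2F007 flags P=1 W=1 U=1 S=0
  [1] read 0x2F idx=28: raw=0x33007 flags P=1 W=1 U=1 S=0
  [2] read 0x33 idx=13: raw=0x34087 flags P=1 W=1 U=1 S=1
  ⇒ phys 0x34AFE (huge @L2)  [3 reads]
#1 VA=0xC83000001AF (w,kernel):
  [0] read 0x2E idx=25: raw=0x37007 flags P=1 W=1 U=1 S=0
  [1] read 0x37 idx=12: raw=0x39087 flags P=1 W=1 U=1 S=1
  ⇒ phys 0x391AF (huge @L1)  [2 reads]
#2 VA=0x58701A00AFE (r,kernel):
  TLB hit vpn=0x58701A00 → PA=0x34AFE
#3 VA=0xA8383400424 (r,kernel):
  [0] read 0x2E idx=21: raw=0x3B007 flags P=1 W=1 U=1 S=0
  [1] read 0x3B idx=14: raw=0x3D007 flags P=1 W=1 U=1 S=0
  [2] read 0x3D idx=26: raw=0x41087 flags P=1 W=1 U=1 S=1
  ⇒ phys 0x41424 (huge @L2)  [3 reads]
#4 VA=0x48303418E9A (r,user):
  [0] read 0x2E idx=9: raw=0x42007 flags P=1 W=1 U=1 S=0
  [1] read 0x42 idx=12: raw=0x46007 flags P=1 W=1 U=1 S=0
  [2] read 0x46 idx=26: raw=0x4A007 flags P=1 W=1 U=1 S=0
  [3] read 0x4A idx=24: raw=0x4E007 flags P=1 W=1 U=1 S=0
  ⇒ phys 0x4EE9A  [4 reads]

Entries read for #0: 3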